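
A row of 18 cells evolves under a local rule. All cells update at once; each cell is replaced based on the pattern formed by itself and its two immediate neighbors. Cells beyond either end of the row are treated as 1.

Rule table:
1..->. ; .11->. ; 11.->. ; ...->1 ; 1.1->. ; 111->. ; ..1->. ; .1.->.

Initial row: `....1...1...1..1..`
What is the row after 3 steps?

.11...1...1.......

.11...1...1.......
....1...1...11111.
.11...1...1.......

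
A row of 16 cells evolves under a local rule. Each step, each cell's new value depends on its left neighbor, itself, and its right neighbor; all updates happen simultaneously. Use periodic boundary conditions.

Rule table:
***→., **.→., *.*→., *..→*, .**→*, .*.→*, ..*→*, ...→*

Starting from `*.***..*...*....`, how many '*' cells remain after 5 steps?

13

step 1: *.*..***********
step 2: ..****..........
step 3: ***...**********
step 4: ...****.........
step 5: ****...*********
count of *: 13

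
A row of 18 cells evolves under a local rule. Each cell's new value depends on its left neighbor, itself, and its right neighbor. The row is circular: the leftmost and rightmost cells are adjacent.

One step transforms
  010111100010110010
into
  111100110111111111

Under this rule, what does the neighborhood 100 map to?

1

At position 7 the neighborhood is 100; the next row has 1 there.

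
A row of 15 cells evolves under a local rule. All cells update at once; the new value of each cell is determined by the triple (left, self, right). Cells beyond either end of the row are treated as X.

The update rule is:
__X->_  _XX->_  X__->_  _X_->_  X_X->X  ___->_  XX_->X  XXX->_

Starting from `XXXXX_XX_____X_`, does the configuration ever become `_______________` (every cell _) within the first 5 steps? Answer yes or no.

____XX_X______X
_____XX________
______X________
_______________
all cells are _ at step 4

yes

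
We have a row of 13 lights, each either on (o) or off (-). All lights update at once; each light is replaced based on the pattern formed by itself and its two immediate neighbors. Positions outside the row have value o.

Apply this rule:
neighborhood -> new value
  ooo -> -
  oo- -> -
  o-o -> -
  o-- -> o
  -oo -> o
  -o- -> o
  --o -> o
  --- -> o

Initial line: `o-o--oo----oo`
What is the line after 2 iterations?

--oooo-ooooo-
ooo----o-----

ooo----o-----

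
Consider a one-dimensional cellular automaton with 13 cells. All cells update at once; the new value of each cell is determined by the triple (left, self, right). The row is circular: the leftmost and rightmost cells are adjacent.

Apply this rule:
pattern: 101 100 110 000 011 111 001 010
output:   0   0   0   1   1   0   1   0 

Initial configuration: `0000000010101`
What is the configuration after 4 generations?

0111111100000
1100000001111
0001111111000
1111000000011

1111000000011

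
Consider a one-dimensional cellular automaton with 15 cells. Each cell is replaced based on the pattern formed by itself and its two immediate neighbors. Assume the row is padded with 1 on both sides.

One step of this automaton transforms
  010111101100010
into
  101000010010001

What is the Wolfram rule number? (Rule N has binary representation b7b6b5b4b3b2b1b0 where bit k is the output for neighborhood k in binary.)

48

position 4: 111 → 0  (bit 7 = 0)
position 6: 110 → 0  (bit 6 = 0)
position 0: 101 → 1  (bit 5 = 1)
position 10: 100 → 1  (bit 4 = 1)
position 3: 011 → 0  (bit 3 = 0)
position 1: 010 → 0  (bit 2 = 0)
position 12: 001 → 0  (bit 1 = 0)
position 11: 000 → 0  (bit 0 = 0)
bits b7..b0 = 00110000 = 48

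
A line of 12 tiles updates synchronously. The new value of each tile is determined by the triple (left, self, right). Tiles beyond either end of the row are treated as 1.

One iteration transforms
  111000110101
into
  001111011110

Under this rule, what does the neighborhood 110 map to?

1

At position 2 the neighborhood is 110; the next row has 1 there.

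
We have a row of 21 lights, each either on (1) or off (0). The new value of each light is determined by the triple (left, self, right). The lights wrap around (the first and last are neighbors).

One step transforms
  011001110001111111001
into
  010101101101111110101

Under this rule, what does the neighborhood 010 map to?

At position 20 the neighborhood is 010; the next row has 1 there.

1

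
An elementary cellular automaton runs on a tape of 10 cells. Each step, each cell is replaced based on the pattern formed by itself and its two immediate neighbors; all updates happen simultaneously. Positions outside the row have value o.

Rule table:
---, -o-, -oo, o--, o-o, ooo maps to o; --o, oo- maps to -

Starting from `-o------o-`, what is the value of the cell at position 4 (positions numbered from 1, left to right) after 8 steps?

ooooooo-oo
oooooo-ooo
ooooo-oooo
oooo-ooooo
ooo-oooooo
oo-ooooooo
o-oooooooo
-ooooooooo
position 4 holds o

o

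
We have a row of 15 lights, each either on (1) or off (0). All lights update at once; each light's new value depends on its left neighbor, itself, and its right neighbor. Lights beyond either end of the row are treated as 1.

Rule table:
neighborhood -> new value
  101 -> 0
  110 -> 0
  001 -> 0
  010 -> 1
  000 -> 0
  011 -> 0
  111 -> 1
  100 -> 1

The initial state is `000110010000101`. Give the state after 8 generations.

000100010001010

100001011000100
010001000100110
011001100110000
000100010001000
100110011001100
010001000100010
011001100110010
000100010001010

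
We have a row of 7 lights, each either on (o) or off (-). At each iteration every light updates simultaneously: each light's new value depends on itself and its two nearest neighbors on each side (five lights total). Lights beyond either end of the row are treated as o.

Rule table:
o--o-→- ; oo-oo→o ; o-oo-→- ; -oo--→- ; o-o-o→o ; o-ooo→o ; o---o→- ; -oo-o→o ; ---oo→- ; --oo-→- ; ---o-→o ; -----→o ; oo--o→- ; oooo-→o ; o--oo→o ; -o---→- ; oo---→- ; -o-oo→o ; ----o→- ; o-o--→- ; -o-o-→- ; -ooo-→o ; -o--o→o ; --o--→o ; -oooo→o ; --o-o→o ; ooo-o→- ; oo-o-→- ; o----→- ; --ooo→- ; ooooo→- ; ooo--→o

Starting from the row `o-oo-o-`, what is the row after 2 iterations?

-o-oooo

iteration 1: -o-o-oo
iteration 2: -o-oooo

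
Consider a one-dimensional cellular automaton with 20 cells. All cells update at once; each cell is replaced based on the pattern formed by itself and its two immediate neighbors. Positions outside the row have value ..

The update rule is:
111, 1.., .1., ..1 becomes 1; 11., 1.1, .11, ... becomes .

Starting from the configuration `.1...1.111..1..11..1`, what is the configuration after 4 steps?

.1.111.1....11...1..

step 1: 111.11..1.11111..111
step 2: .1....111..111.11.1.
step 3: 111..1.1.11.1.....11
step 4: .1.111.1....11...1..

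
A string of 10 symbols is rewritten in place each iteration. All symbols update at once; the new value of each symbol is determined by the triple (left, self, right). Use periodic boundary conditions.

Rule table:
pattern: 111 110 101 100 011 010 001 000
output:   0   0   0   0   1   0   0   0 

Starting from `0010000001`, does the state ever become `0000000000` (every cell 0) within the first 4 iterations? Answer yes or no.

yes

iteration 1: 0000000000
all cells are 0 at iteration 1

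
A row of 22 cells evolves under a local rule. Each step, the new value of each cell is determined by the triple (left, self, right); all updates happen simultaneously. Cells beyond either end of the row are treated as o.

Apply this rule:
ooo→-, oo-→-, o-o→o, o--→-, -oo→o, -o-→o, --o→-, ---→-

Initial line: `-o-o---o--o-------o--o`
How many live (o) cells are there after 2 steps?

4

oooo---o--o-------o--o
-------o--o-------o--o
count of o: 4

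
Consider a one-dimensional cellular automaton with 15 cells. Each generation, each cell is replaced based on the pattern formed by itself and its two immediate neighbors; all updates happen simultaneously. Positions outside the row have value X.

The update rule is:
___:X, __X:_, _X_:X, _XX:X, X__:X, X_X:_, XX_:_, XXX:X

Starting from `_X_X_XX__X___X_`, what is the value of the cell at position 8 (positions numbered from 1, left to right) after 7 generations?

X

_X_X_X_X_XXX_X_
_X_X_X_X_XX__X_
_X_X_X_X_X_X_X_
_X_X_X_X_X_X_X_  (fixed point — unchanged through generation 7)
position 8 holds X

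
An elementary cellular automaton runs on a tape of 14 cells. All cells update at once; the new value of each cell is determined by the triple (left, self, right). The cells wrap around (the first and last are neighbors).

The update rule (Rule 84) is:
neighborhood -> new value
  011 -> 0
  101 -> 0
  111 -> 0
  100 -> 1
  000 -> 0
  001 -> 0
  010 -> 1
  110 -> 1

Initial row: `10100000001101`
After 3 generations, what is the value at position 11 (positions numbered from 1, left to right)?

0

10110000000100
10011000000110
11001100000010
position 11 holds 0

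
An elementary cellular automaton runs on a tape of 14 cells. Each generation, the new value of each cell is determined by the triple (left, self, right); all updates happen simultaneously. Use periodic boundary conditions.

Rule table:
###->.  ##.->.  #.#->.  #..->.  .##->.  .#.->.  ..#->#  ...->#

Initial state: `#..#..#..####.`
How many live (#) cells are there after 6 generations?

8

..#..#..#.....
##..#..#..####
...#..#..#....
###..#..#..###
....#..#..#...
####..#..#..##
count of #: 8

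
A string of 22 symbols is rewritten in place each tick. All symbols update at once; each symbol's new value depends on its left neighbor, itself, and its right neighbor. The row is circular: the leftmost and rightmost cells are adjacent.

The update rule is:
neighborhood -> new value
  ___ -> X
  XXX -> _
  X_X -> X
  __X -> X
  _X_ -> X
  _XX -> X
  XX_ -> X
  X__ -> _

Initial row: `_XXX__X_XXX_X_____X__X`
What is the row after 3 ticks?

XX_X_XXXX_XXX_XXXXX_XX
_XXXXX__XXX_XXX___XXX_
XX___X_XX_XXX_X_XXX_X_

XX___X_XX_XXX_X_XXX_X_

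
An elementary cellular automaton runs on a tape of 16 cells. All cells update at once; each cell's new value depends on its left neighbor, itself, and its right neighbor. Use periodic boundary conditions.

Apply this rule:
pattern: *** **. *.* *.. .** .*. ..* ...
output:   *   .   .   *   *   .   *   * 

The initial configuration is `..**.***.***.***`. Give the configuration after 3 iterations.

*..**..**..**.**

***..**..**..**.
**.***.***.***..
*..**..**..**.**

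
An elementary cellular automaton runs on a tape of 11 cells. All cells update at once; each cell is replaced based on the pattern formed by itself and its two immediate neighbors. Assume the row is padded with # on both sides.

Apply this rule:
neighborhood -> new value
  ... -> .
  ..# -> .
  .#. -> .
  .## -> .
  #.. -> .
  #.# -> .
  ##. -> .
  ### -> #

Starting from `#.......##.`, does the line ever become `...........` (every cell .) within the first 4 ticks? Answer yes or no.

...........
all cells are . at tick 1

yes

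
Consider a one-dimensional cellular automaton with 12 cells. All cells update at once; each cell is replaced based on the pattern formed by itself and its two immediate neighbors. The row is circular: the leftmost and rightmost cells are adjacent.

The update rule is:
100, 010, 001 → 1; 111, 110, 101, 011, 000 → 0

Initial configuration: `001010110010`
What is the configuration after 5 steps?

step 1: 011010001111
step 2: 000011010000
step 3: 000100011000
step 4: 001110100100
step 5: 010000111110

010000111110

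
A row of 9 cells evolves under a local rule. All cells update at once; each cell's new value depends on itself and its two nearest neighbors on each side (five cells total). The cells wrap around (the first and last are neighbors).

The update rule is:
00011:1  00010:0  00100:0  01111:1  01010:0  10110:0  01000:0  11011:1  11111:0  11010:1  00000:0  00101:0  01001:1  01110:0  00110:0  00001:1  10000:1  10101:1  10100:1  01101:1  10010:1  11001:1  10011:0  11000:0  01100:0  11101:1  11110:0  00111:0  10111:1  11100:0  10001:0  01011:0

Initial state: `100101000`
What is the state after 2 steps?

step 1: 011001000
step 2: 100110011

100110011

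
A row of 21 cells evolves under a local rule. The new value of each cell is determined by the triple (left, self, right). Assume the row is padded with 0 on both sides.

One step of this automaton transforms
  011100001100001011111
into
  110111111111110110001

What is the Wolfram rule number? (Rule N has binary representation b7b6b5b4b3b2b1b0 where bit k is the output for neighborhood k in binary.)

position 2: 111 → 0  (bit 7 = 0)
position 3: 110 → 1  (bit 6 = 1)
position 15: 101 → 1  (bit 5 = 1)
position 4: 100 → 1  (bit 4 = 1)
position 1: 011 → 1  (bit 3 = 1)
position 14: 010 → 0  (bit 2 = 0)
position 0: 001 → 1  (bit 1 = 1)
position 5: 000 → 1  (bit 0 = 1)
bits b7..b0 = 01111011 = 123

123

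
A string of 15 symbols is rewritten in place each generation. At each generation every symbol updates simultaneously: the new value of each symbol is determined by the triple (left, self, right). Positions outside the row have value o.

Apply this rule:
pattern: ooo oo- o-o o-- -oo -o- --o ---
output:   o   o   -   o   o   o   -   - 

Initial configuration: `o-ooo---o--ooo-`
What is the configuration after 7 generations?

o-ooooo-oo-ooo-

o-oooo--oo-ooo-
o-ooooo-oo-ooo-
o-ooooo-oo-ooo-  (fixed point — unchanged through generation 7)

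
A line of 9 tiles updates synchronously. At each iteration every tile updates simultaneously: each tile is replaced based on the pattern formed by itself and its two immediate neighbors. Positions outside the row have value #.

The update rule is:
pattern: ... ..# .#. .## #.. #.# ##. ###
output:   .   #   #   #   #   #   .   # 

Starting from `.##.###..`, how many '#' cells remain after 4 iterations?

8

iteration 1: ##.###.##
iteration 2: #.###.###
iteration 3: .###.####
iteration 4: ###.#####
count of #: 8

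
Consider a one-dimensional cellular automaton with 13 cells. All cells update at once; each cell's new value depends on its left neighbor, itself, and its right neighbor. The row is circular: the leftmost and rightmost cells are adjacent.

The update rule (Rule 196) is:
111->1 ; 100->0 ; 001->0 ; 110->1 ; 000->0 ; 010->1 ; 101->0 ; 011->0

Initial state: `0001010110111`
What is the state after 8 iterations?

0001010010001

iteration 1: 0001010010011
iteration 2: 0001010010001
iteration 3: 0001010010001  (fixed point — unchanged through iteration 8)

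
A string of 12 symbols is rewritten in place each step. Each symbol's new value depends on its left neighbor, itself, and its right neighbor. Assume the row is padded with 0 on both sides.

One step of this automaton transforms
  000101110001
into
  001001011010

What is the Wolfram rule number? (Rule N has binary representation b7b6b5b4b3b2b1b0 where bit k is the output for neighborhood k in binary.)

90

position 6: 111 → 0  (bit 7 = 0)
position 7: 110 → 1  (bit 6 = 1)
position 4: 101 → 0  (bit 5 = 0)
position 8: 100 → 1  (bit 4 = 1)
position 5: 011 → 1  (bit 3 = 1)
position 3: 010 → 0  (bit 2 = 0)
position 2: 001 → 1  (bit 1 = 1)
position 0: 000 → 0  (bit 0 = 0)
bits b7..b0 = 01011010 = 90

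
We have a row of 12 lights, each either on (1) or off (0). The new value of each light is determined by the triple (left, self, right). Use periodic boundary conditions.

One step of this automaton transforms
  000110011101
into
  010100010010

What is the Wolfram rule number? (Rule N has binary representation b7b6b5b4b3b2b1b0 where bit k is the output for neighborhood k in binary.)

position 8: 111 → 0  (bit 7 = 0)
position 4: 110 → 0  (bit 6 = 0)
position 10: 101 → 1  (bit 5 = 1)
position 0: 100 → 0  (bit 4 = 0)
position 3: 011 → 1  (bit 3 = 1)
position 11: 010 → 0  (bit 2 = 0)
position 2: 001 → 0  (bit 1 = 0)
position 1: 000 → 1  (bit 0 = 1)
bits b7..b0 = 00101001 = 41

41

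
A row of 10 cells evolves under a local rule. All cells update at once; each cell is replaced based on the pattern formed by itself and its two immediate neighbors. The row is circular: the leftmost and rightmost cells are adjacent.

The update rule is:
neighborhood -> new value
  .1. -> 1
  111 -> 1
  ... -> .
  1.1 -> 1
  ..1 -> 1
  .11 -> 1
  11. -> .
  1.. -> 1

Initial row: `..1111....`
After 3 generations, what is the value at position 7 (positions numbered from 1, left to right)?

.1111.1...
1111.111..
111.111.11
position 7 holds 1

1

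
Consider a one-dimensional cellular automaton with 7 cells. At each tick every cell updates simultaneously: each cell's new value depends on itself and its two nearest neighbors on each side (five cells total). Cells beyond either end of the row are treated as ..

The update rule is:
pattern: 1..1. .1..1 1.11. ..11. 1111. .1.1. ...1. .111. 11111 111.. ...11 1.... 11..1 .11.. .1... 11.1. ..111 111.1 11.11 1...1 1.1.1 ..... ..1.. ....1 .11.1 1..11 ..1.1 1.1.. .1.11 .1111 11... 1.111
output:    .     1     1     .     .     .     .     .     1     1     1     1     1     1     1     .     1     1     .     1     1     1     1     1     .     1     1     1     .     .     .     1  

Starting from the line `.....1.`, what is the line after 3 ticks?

11.1.11

1111.11
1..1.11
11.1.11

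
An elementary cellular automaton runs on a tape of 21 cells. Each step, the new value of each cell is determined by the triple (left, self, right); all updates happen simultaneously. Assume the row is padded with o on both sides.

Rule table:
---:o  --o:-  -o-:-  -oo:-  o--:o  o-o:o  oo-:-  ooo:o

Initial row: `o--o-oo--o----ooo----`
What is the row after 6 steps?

-o--o--o--ooo--o-ooo-
o-o--o--o--o-o--o-o-o
-o-o--o--o--o-o--o-o-
o-o-o--o--o--o-o--o-o
-o-o-o--o--o--o-o--o-
o-o-o-o--o--o--o-o--o

o-o-o-o--o--o--o-o--o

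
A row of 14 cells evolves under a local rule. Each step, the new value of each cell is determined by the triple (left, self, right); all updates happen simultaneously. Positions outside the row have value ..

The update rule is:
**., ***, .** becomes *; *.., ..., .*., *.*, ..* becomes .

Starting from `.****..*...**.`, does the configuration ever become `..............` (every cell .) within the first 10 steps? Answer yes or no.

no

step 1: .****......**.
step 2: .****......**.  (fixed point — unchanged through step 10)
step 10 is .****......**., still not uniform .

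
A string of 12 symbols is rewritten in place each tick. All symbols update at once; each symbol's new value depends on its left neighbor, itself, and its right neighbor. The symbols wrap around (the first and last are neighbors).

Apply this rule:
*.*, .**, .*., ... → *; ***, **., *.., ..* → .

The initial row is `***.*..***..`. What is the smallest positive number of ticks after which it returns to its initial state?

*..**..*....
*..*...*.**.
*..*.*.***.*
...*****..**
.*.*......*.
.***.****.*.
.*..**...**.
.*..*..*.*..
.*..*..***.*
**..*..*..**
....*..*..*.
***.*..*..*.
*..**..*..**
...*...*..*.
**.*.*.*..*.
*.******..**
.**.......*.
.*..*****.*.
.*..*....**.
.*..*.**.*..
.*..***.**.*
**..*..**.**
....*..*.**.
***.*..***..

24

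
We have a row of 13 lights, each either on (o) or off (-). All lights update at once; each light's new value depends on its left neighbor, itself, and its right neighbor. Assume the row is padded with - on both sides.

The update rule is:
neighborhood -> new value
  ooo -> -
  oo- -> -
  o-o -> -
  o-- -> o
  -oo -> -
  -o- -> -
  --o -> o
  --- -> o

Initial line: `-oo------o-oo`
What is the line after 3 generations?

o--oooooo----
-oo------oooo
o--oooooo----

o--oooooo----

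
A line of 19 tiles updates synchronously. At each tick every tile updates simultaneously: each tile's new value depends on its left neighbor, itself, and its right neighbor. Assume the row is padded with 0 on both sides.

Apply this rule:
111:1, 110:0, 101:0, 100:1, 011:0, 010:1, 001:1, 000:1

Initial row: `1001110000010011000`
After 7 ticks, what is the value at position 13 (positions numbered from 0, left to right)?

1110101111111100111
0100100111111011010
1111111011110000011
0111110001101111100
1011101110000111011
1001000101111010000
1111111100110011111
position 13 holds 0

0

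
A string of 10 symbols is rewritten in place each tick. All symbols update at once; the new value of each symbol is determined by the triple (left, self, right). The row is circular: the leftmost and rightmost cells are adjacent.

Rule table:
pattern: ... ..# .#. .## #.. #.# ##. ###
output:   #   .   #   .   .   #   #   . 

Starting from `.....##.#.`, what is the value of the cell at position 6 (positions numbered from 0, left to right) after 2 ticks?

.

####..###.
...#....##
position 6 holds .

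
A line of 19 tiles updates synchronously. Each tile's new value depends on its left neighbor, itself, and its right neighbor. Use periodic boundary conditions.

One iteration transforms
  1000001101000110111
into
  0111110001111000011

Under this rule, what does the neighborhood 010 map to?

1

At position 9 the neighborhood is 010; the next row has 1 there.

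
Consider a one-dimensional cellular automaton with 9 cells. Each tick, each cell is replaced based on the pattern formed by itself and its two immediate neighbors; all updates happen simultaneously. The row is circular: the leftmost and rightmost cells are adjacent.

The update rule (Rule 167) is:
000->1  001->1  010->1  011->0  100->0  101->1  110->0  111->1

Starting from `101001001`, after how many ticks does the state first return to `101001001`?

18

tick 1: 011011010
tick 2: 100100110
tick 3: 101101001
tick 4: 010011010
tick 5: 110100110
tick 6: 001101001
tick 7: 010011011
tick 8: 110100100
tick 9: 001101101
tick 10: 010010011
tick 11: 110110100
tick 12: 001001101
tick 13: 011010011
tick 14: 100110100
tick 15: 101001101
tick 16: 011010010
tick 17: 100110110
tick 18: 101001001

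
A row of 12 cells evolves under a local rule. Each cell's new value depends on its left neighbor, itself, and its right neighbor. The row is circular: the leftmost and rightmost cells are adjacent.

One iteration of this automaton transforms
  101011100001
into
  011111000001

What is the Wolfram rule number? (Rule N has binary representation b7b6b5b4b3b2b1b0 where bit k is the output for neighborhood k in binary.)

position 5: 111 → 1  (bit 7 = 1)
position 0: 110 → 0  (bit 6 = 0)
position 1: 101 → 1  (bit 5 = 1)
position 7: 100 → 0  (bit 4 = 0)
position 4: 011 → 1  (bit 3 = 1)
position 2: 010 → 1  (bit 2 = 1)
position 10: 001 → 0  (bit 1 = 0)
position 8: 000 → 0  (bit 0 = 0)
bits b7..b0 = 10101100 = 172

172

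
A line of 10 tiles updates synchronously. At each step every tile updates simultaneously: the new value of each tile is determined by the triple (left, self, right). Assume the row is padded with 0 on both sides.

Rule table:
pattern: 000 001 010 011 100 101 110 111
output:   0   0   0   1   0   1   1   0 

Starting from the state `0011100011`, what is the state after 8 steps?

0000000011

0010100011
0001000011
0000000011
0000000011  (fixed point — unchanged through step 8)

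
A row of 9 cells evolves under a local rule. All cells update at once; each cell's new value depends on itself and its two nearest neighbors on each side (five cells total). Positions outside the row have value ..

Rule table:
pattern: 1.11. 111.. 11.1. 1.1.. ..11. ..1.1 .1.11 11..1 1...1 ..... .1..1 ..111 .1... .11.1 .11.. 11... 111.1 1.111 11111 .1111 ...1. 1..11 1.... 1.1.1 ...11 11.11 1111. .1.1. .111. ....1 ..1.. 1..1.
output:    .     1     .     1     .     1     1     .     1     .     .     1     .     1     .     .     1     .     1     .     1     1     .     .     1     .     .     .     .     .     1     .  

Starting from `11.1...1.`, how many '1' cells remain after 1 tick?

.1.1.111.
count of 1: 5

5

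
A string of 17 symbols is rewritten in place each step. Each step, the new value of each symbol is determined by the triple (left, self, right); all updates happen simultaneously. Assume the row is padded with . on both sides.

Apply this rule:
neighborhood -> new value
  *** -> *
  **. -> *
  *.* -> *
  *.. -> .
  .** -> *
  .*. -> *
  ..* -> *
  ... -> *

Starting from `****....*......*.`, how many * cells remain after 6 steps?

step 1: ****.****.******.
step 2: ****************.
step 3: ****************.  (fixed point — unchanged through step 6)
count of *: 16

16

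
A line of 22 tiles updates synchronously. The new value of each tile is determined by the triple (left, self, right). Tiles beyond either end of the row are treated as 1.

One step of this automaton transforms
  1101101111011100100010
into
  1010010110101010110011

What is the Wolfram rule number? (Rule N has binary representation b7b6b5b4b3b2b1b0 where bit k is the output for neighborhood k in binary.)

180

position 0: 111 → 1  (bit 7 = 1)
position 1: 110 → 0  (bit 6 = 0)
position 2: 101 → 1  (bit 5 = 1)
position 14: 100 → 1  (bit 4 = 1)
position 3: 011 → 0  (bit 3 = 0)
position 16: 010 → 1  (bit 2 = 1)
position 15: 001 → 0  (bit 1 = 0)
position 18: 000 → 0  (bit 0 = 0)
bits b7..b0 = 10110100 = 180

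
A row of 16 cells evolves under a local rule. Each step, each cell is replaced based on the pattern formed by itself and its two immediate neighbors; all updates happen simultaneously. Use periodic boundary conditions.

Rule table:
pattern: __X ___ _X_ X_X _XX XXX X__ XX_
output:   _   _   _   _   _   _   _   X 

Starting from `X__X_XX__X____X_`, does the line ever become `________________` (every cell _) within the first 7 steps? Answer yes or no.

yes

step 1: ______X_________
step 2: ________________
all cells are _ at step 2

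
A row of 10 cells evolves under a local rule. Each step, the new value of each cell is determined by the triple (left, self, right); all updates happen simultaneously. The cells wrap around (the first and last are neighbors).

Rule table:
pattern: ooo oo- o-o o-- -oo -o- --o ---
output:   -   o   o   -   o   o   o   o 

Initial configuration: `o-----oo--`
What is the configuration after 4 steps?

step 1: o-oooooo-o
step 2: ooo----ooo
step 3: --o-oooo--
step 4: ooooo--o-o

ooooo--o-o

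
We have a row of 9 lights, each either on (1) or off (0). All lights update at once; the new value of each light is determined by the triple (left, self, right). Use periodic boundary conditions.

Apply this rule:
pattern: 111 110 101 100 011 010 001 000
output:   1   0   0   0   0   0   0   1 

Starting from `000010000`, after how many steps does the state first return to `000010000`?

6

111000111
110010011
100000001
001111100
100111001
000010000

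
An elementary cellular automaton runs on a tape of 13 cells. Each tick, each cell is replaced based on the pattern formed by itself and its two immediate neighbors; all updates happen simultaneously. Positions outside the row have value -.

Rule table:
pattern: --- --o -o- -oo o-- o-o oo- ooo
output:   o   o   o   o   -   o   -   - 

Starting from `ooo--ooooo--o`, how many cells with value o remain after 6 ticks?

8

o---oo-----oo
o-ooo--ooooo-
ooo---oo-----
o---ooo--oooo
o-ooo---oo---
ooo---ooo--oo
count of o: 8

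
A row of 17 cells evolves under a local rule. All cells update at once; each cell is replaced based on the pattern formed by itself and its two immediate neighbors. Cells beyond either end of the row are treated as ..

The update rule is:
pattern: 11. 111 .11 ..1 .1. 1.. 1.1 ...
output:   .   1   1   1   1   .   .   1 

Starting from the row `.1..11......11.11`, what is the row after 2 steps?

1..1..111111..11.

11.11..111111..1.
1..1..111111..11.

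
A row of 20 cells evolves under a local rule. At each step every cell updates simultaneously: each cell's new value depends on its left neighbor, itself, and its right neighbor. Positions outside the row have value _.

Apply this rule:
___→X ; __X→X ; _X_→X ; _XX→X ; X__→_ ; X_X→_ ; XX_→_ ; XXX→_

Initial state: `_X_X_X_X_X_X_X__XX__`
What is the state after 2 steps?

X__X_X_X_X_X_X_X__XX

step 1: XX_X_X_X_X_X_X_XX__X
step 2: X__X_X_X_X_X_X_X__XX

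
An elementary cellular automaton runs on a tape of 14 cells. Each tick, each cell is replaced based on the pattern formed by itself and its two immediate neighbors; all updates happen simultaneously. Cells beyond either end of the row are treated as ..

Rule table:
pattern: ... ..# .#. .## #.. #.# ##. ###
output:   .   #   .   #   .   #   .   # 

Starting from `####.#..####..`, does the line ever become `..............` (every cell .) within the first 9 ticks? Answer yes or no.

no

tick 1: ###.#..####...
tick 2: ##.#..####....
tick 3: #.#..####.....
tick 4: .#..####......
tick 5: #..####.......
tick 6: ..####........
tick 7: .####.........
tick 8: ####..........
tick 9: ###...........
tick 9 is ###..........., still not uniform .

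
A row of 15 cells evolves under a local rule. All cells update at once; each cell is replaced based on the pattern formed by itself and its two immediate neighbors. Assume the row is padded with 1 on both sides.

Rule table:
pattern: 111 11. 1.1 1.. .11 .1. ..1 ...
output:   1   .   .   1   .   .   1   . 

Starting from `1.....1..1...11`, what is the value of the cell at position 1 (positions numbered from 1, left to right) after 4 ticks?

.1...1.11.1.1.1
..1.1..........
11...1........1
1.1.1.1......1.
position 1 holds 1

1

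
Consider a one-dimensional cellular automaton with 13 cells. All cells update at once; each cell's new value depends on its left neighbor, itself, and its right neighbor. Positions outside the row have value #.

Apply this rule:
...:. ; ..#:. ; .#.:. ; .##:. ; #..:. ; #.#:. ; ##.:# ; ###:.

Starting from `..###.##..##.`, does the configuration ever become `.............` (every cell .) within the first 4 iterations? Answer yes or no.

....#..#...#.
.............
all cells are . at iteration 2

yes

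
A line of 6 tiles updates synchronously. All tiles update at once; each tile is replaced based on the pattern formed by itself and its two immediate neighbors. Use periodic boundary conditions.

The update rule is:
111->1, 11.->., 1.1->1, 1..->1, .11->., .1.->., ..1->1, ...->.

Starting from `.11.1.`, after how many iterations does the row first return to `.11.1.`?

2

iteration 1: 1..1.1
iteration 2: .11.1.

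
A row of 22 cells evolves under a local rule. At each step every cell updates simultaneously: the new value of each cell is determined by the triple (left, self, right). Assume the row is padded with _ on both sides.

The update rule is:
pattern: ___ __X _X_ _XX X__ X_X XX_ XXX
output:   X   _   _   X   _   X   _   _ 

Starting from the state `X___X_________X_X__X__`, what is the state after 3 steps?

step 1: __X___XXXXXXX__X_____X
step 2: X___X_X__________XXX__
step 3: __X__X__XXXXXXXX_X___X

__X__X__XXXXXXXX_X___X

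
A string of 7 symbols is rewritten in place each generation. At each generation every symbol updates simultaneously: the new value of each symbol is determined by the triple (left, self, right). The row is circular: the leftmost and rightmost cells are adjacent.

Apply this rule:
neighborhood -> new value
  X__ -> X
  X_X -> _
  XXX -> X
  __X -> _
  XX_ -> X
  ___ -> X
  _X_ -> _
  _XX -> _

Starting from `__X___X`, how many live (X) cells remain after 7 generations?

generation 1: X__XX__
generation 2: _X__XX_
generation 3: __X__XX
generation 4: X__X__X
generation 5: XX__X__
generation 6: _XX__X_
generation 7: __XX__X
count of X: 3

3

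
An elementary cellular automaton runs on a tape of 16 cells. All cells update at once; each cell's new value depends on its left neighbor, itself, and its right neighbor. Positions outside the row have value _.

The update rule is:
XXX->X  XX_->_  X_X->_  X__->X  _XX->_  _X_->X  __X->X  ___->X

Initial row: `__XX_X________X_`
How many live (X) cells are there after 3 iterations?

XX___XXXXXXXXXXX
__XXX_XXXXXXXXX_
XX_X___XXXXXXX_X
count of X: 11

11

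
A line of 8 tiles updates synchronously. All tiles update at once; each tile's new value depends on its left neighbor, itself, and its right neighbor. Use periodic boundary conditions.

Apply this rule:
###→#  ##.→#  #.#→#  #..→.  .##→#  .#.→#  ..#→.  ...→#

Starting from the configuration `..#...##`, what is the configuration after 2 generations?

generation 1: ..#.#.##
generation 2: ..######

..######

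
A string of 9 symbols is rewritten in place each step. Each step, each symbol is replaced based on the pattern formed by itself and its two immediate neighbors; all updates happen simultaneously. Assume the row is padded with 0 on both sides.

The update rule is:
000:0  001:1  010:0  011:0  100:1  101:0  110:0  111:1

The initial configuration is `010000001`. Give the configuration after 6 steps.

step 1: 101000010
step 2: 000100101
step 3: 001011000
step 4: 010000100
step 5: 101001010
step 6: 000110001

000110001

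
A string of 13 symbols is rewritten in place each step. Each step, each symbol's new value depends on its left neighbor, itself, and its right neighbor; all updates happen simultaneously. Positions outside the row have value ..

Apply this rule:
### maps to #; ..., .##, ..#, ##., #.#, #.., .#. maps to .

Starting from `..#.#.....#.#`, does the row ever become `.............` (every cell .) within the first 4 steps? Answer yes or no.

.............
all cells are . at step 1

yes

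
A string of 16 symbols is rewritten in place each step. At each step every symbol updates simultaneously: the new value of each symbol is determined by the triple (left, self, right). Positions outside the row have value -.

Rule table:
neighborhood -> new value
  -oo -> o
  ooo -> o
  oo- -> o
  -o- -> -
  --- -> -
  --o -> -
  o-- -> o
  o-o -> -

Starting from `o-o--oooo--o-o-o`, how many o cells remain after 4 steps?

8

---o-ooooo------
-----oooooo-----
-----ooooooo----
-----oooooooo---
count of o: 8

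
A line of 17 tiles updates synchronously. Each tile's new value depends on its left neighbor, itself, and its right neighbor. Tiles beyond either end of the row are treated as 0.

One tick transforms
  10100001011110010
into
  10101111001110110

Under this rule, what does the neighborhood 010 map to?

1

At position 0 the neighborhood is 010; the next row has 1 there.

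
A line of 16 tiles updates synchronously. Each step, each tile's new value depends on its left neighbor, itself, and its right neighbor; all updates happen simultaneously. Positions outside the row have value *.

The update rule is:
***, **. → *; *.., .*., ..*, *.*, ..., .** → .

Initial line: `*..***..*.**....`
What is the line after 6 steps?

*...**.....*....
*....*..........
*...............
*...............  (fixed point — unchanged through step 6)

*...............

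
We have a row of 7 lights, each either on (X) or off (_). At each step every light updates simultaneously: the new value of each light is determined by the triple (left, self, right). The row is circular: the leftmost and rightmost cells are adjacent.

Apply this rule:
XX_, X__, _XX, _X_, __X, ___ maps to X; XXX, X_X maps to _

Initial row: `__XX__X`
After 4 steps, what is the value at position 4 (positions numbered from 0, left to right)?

XXXXXXX
_______
XXXXXXX  (repeats step 1; period 2)
step 4: _______
position 4 holds _

_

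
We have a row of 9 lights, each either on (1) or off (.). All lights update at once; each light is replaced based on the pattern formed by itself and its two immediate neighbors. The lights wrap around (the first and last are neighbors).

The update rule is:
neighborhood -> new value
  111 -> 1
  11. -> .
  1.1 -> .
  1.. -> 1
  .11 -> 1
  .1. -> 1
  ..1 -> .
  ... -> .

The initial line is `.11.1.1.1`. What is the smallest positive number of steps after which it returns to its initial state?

2

step 1: .1..1.1.1
step 2: .11.1.1.1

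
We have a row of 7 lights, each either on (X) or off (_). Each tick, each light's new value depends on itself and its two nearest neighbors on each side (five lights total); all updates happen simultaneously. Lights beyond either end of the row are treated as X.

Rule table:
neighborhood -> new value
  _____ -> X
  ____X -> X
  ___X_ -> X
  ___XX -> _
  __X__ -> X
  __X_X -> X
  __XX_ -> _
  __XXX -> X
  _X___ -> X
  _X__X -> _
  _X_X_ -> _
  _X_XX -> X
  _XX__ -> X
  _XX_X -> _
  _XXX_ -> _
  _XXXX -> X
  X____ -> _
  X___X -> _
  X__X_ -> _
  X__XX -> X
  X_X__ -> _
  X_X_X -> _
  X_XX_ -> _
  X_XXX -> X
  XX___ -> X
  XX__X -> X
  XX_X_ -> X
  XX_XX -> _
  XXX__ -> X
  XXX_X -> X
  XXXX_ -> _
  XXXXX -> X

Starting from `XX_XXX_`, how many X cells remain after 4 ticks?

2

tick 1: _X_X_X_
tick 2: X_____X
tick 3: XX_XX_X
tick 4: _X____X
count of X: 2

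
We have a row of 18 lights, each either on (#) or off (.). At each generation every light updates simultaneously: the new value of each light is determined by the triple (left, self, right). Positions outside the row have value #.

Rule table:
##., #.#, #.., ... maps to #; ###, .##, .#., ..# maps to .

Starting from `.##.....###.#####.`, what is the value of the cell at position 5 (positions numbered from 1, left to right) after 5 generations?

.

#.#####...##....##
##....###..####...
.####...##....###.
#...###..####...##
###...##....###...
position 5 holds .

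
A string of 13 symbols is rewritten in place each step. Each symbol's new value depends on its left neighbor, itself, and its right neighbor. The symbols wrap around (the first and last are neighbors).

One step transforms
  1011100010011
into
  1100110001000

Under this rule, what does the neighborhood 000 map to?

At position 6 the neighborhood is 000; the next row has 0 there.

0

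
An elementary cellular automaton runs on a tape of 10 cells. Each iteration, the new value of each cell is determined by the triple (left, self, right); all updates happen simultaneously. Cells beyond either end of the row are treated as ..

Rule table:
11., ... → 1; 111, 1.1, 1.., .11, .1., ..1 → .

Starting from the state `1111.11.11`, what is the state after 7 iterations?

111111....

...1..1..1
11........
.1.1111111
.........1
11111111..
.......1.1
111111....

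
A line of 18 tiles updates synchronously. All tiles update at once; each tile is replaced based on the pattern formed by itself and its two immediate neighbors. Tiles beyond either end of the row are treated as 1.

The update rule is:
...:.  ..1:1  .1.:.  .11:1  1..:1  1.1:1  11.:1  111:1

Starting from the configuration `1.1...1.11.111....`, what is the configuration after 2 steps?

11.1.1.11111111..1
111.1.111111111111

111.1.111111111111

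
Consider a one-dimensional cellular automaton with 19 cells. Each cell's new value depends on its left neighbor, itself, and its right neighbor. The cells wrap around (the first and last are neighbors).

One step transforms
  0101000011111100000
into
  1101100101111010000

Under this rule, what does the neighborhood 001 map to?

1

At position 0 the neighborhood is 001; the next row has 1 there.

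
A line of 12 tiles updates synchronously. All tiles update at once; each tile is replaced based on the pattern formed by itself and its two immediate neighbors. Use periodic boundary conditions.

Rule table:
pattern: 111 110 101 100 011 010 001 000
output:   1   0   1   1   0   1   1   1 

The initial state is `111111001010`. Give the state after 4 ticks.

101101010010

011110111111
101101011110
110011101101
101101010010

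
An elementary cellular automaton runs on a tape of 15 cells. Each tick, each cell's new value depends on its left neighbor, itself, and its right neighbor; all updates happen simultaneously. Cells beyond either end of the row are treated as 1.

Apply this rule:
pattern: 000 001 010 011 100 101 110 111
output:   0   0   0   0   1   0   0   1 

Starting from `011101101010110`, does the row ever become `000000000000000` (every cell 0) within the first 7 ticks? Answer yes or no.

no

tick 1: 001000000000000
tick 2: 100100000000000
tick 3: 010010000000000
tick 4: 001001000000000
tick 5: 100100100000000
tick 6: 010010010000000
tick 7: 001001001000000
tick 7 is 001001001000000, still not uniform 0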